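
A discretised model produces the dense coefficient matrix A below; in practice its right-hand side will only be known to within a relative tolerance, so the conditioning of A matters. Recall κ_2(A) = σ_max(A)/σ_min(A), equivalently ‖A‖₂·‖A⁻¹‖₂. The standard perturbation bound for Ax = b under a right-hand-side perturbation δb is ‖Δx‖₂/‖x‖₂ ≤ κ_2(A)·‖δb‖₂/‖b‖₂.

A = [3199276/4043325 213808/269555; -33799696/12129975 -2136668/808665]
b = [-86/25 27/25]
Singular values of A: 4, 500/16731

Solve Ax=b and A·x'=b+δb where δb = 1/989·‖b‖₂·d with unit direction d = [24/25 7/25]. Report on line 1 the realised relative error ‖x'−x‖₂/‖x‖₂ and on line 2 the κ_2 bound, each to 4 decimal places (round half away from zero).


from the listed singular values, σ₁ = 4, σ_n = 500/16731
κ = σ_max/σ_min = 4/(500/16731) = 133.8480
worst-case relative error ≤ 133.8480 × 1/989 = 0.1353
solve Ax = b  →  x = [68.8697 -73.0381]
‖b‖ = 3.6056, ‖x‖ = 100.3872
re-solving with b+δb shifts x by Δx of norm 0.1220
relative error = 0.0012
realised/bound (from unrounded values) ≈ 0.0090

0.0012
0.1353


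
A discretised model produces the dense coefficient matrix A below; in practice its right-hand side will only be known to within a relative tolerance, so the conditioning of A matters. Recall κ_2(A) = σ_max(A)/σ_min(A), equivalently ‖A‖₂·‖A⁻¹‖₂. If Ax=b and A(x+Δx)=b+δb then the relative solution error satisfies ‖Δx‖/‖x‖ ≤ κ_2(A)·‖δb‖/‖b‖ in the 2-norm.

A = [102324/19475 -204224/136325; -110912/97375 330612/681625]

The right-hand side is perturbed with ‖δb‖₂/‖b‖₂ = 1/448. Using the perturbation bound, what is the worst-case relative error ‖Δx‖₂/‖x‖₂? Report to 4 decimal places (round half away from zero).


M = AᵀA = [163031824/5640625 -332596224/39484375; -332596224/39484375 685300624/276390625]. tr(M)=13878176/442225, det(M)=256/361
solving λ² − 13878176/442225·λ + 256/361 = 0 gives λ = 784/25, 400/17689
so κ_2 = √((784/25) / (400/17689)) = 37.2400
worst-case relative error ≤ 37.2400 × 1/448 = 0.0831

0.0831


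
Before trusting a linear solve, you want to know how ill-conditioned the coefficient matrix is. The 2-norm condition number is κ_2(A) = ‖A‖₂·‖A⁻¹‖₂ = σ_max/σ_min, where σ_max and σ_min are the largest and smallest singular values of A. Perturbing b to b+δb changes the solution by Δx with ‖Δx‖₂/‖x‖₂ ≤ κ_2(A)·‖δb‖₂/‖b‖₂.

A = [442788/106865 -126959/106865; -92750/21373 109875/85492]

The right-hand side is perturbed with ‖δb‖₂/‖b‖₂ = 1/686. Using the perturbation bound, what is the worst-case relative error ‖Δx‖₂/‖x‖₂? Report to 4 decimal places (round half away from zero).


0.3357

M = AᵀA = [488852884/13579225 -285158349/27158450; -285158349/27158450 665529481/217267600]. tr(M)=339487025/8690704, det(M)=15625/543169
solving λ² − 339487025/8690704·λ + 15625/543169 = 0 gives λ = 625/16, 400/543169
so κ_2 = √((625/16) / (400/543169)) = 230.3125
worst-case relative error ≤ 230.3125 × 1/686 = 0.3357


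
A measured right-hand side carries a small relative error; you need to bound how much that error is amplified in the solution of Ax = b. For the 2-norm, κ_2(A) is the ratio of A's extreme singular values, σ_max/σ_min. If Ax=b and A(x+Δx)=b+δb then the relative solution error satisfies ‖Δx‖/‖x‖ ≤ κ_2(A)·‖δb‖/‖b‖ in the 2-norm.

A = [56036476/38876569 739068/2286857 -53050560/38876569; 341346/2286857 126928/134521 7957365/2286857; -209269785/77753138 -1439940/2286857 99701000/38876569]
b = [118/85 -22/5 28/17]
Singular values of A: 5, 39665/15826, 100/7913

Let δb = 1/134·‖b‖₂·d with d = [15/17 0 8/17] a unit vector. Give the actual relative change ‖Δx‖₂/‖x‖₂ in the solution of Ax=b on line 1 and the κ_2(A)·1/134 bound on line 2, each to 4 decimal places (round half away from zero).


0.0183
2.9526

largest singular value 5, smallest 100/7913
κ = σ_max/σ_min = 5/(100/7913) = 395.6500
κ_2(A)·‖δb‖/‖b‖ = 2.9526
solve Ax = b  →  x = [64.6592 -140.3922 34.0316]
‖b‖₂ = 4.8990 and ‖x‖₂ = 158.2686
δb = ε·‖b‖·d = [0.0323 0.0000 0.0172]; solving A·Δx = δb gives ‖Δx‖ = 2.8930
dividing the unrounded norms, ‖Δx‖/‖x‖ = 0.0183
tightness: 0.0183 against a bound of 2.9526 (unrounded ratio ≈ 0.0062)


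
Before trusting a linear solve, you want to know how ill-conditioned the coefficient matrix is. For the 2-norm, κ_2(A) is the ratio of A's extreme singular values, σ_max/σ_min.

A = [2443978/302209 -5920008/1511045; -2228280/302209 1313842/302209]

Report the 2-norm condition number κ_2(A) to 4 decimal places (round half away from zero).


form AᵀA = [13006254724/108597241 -34609284864/542986205; -34609284864/542986205 92985748804/2714931025] with trace 1446858536/9394225 and determinant 14776336/375769
eigenvalues of AᵀA: λ = (tr ± √(tr²−4·det))/2 = 3844/25, 96100/375769
σ_max=√(3844/25)=(62/5), σ_min=√(96100/375769)=(310/613) → κ = 24.5200

24.5200


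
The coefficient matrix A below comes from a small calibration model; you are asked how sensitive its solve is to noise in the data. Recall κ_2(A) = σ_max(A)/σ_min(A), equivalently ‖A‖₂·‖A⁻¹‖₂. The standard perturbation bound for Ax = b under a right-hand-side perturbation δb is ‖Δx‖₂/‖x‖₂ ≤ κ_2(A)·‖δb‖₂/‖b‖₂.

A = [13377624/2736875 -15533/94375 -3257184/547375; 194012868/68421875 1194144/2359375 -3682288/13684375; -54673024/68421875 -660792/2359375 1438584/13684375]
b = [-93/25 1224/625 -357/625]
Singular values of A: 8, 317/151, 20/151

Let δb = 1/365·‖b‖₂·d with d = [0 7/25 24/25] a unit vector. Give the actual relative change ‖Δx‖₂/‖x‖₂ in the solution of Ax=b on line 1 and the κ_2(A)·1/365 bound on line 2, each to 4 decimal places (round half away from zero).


0.0594
0.1655

σ_max = 8, σ_min = 20/151
κ = σ_max/σ_min = 8/(20/151) = 60.4000
bound on ‖Δx‖/‖x‖: κ·ε = 60.4000·1/365 = 0.1655
solve Ax = b  →  x = [0.7348 0.4001 1.2177]
‖b‖₂ = 4.2426 and ‖x‖₂ = 1.4774
δb = ε·‖b‖·d = [0.0000 0.0033 0.0112]; solving A·Δx = δb gives ‖Δx‖ = 0.0878
realised ‖Δx‖/‖x‖ = 0.0594
tightness: 0.0594 against a bound of 0.1655 (unrounded ratio ≈ 0.3590)


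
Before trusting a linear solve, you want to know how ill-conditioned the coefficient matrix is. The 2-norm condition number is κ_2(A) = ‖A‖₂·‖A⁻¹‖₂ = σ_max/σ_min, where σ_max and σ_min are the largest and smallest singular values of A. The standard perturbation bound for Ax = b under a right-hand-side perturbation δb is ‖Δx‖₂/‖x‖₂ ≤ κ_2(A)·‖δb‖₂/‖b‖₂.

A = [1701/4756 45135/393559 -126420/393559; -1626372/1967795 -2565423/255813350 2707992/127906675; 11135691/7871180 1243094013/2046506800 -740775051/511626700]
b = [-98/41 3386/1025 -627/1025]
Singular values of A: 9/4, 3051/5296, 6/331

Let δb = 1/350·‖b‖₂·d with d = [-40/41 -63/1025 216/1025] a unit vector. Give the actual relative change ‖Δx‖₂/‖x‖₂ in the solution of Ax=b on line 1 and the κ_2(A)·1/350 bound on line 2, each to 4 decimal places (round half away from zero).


0.0059
0.3546

from the listed singular values, σ₁ = 9/4, σ_n = 6/331
condition number: (9/4) ÷ (6/331) = 124.1250
κ_2(A)·‖δb‖/‖b‖ = 0.3546
solve Ax = b  →  x = [-4.2350 103.0607 39.5209]
2-norm of b is 4.1231; of x, 110.4597
δb = ε·‖b‖·d = [-0.0115 -0.0007 0.0025]; solving A·Δx = δb gives ‖Δx‖ = 0.6499
relative error = 0.0059
realised/bound (from unrounded values) ≈ 0.0166


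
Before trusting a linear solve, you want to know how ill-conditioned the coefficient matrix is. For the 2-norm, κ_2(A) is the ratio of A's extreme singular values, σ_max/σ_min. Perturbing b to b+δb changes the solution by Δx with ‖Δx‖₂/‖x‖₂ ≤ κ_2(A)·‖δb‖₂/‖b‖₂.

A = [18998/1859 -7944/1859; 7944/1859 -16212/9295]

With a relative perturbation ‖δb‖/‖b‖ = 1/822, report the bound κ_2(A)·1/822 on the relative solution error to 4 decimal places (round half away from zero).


form AᵀA = [2509060/20449 -5227152/102245; -5227152/102245 10890576/511225] with trace 435604/3025 and determinant 576/3025
eigenvalues of AᵀA: λ = (tr ± √(tr²−4·det))/2 = 144, 4/3025
κ = σ_max/σ_min = 12/(2/55) = 330.0000
κ_2(A)·‖δb‖/‖b‖ = 0.4015

0.4015


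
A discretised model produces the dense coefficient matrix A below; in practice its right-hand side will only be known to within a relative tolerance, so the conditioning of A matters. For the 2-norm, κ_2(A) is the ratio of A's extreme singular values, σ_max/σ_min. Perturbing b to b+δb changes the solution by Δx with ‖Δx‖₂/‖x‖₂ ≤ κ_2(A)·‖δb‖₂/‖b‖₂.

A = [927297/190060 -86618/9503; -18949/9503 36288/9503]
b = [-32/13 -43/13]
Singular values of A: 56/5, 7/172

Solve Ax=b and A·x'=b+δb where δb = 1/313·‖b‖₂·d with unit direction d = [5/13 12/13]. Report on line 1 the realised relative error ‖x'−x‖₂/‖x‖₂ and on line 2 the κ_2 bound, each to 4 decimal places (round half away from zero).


0.0033
0.8792

σ_max = 56/5, σ_min = 7/172
κ = σ_max/σ_min = (56/5)/(7/172) = 275.2000
worst-case relative error ≤ 275.2000 × 1/313 = 0.8792
solve Ax = b  →  x = [-86.7647 -46.1733]
2-norm of b is 4.1231; of x, 98.2858
δb = ε·‖b‖·d = [0.0051 0.0122]; solving A·Δx = δb gives ‖Δx‖ = 0.3237
dividing the unrounded norms, ‖Δx‖/‖x‖ = 0.0033
tightness: 0.0033 against a bound of 0.8792 (unrounded ratio ≈ 0.0037)


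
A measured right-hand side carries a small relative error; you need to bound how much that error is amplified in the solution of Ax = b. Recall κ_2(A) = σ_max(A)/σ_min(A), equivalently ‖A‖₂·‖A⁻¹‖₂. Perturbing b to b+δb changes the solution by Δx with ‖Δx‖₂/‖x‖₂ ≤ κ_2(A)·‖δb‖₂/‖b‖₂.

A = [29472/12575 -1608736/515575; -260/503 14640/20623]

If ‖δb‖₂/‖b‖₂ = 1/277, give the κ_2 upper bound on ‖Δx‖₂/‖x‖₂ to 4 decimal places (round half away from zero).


1.1349

form AᵀA = [910848784/158130625 -1214430912/158130625; -1214430912/158130625 1619266816/158130625] with trace 101204624/6325225 and determinant 16384/6325225
solving λ² − 101204624/6325225·λ + 16384/6325225 = 0 gives λ = 16, 1024/6325225
σ_max=√16=4, σ_min=√(1024/6325225)=(32/2515) → κ = 314.3750
κ_2(A)·‖δb‖/‖b‖ = 1.1349


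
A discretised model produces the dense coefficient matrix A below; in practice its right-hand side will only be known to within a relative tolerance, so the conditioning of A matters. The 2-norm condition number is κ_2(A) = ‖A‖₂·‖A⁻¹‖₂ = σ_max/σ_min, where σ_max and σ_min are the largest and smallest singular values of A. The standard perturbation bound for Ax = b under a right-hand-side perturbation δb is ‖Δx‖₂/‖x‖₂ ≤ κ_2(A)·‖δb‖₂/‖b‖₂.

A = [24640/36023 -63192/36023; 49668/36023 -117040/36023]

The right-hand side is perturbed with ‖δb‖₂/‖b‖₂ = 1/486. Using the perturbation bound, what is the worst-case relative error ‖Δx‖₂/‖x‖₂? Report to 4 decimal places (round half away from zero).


0.1677

M = AᵀA = [10636816/4490161 -25502400/4490161; -25502400/4490161 61216576/4490161]. tr(M)=425168/26569, det(M)=1024/26569
eigenvalues of AᵀA: λ = (tr ± √(tr²−4·det))/2 = 16, 64/26569
κ = σ_max/σ_min = 4/(8/163) = 81.5000
perturbation bound = 81.5000·1/486 = 0.1677


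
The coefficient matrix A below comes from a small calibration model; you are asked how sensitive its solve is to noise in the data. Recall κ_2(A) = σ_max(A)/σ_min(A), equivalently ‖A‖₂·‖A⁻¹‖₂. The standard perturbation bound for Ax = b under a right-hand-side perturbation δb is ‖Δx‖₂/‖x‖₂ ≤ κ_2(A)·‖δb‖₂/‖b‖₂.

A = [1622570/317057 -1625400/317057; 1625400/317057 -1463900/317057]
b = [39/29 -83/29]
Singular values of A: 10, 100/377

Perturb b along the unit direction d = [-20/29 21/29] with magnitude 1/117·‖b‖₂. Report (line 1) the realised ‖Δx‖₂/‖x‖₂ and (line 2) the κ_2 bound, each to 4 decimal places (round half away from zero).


0.0090
0.3222

σ_max = 10, σ_min = 100/377
condition number: 10 ÷ (100/377) = 37.7000
κ_2(A)·‖δb‖/‖b‖ = 0.3222
solve Ax = b  →  x = [-7.8724 -8.1210]
2-norm of b is 3.1623; of x, 11.3104
with δb = [-0.0186 0.0196], A·Δx = δb → ‖Δx‖ = 0.1019
realised ‖Δx‖/‖x‖ = 0.0090
so the bound overstates the realised error by a factor of ≈ 35.7668 (computed from the unrounded values)


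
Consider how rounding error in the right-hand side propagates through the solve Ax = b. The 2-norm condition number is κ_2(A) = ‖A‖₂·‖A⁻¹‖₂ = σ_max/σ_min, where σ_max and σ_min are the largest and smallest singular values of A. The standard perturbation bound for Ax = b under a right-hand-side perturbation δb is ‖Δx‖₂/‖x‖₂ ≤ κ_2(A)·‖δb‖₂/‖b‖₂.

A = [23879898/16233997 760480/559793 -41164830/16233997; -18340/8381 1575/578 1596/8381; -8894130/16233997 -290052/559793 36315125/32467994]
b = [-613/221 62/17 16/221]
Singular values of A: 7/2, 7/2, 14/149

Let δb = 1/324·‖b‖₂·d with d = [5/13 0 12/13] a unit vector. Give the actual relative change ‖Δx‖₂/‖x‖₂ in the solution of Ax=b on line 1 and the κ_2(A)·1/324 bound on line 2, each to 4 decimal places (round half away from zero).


0.0140
0.1150

from the listed singular values, σ₁ = 7/2, σ_n = 14/149
κ = σ_max/σ_min = (7/2)/(14/149) = 37.2500
bound on ‖Δx‖/‖x‖: κ·ε = 37.2500·1/324 = 0.1150
solve Ax = b  →  x = [-7.7831 -4.5042 -5.8343]
2-norm of b is 4.5826; of x, 10.7193
Δx = A⁻¹·δb where δb = 1/324·4.5826·d; ‖Δx‖ = 0.1505
realised ‖Δx‖/‖x‖ = 0.0140
realised/bound (from unrounded values) ≈ 0.1221


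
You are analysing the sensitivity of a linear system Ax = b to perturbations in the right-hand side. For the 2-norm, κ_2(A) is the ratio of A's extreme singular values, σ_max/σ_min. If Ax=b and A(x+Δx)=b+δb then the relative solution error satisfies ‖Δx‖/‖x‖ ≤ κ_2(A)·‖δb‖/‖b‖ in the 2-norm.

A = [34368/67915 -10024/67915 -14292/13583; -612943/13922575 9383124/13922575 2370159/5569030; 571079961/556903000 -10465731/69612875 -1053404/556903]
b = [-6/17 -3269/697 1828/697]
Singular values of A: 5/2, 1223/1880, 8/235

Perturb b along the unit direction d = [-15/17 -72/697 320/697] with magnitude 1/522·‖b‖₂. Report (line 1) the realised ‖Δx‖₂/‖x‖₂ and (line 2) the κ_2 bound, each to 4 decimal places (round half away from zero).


0.0051
0.1407

σ_max = 5/2, σ_min = 8/235
κ_2(A) = (5/2) / (8/235) = 73.4375
κ_2(A)·‖δb‖/‖b‖ = 0.1407
solve Ax = b  →  x = [48.5852 -20.5757 26.5882]
‖b‖ = 5.3852, ‖x‖ = 59.0831
re-solving with b+δb shifts x by Δx of norm 0.3030
relative error = 0.0051
realised/bound (from unrounded values) ≈ 0.0365


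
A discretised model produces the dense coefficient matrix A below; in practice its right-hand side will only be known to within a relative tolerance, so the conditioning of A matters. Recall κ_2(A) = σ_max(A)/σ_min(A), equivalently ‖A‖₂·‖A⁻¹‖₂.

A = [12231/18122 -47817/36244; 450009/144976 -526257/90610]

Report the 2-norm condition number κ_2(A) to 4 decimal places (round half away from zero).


form AᵀA = [126164385/12503296 -147839013/7814560; -147839013/7814560 693008541/19536400] with trace 49281129/1081600 and determinant 531441/17305600
eigenvalues of AᵀA: λ = (tr ± √(tr²−4·det))/2 = 729/16, 729/1081600
σ_max=√(729/16)=(27/4), σ_min=√(729/1081600)=(27/1040) → κ = 260.0000

260.0000


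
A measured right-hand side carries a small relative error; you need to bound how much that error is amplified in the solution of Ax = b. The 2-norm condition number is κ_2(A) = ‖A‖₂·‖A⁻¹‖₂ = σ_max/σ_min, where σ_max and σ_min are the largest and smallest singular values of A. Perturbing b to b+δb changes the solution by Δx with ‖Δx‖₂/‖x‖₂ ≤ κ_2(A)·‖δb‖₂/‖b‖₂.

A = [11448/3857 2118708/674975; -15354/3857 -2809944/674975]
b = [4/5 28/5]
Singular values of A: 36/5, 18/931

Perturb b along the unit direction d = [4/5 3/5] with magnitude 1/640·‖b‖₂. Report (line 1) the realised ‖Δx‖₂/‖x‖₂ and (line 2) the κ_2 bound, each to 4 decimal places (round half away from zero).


σ_max = 36/5, σ_min = 18/931
κ_2(A) = (36/5) / (18/931) = 372.4000
perturbation bound = 372.4000·1/640 = 0.5819
solve Ax = b  →  x = [-150.1992 142.2797]
‖b‖ = 5.6569, ‖x‖ = 206.8896
re-solving with b+δb shifts x by Δx of norm 0.4572
realised ‖Δx‖/‖x‖ = 0.0022
tightness: 0.0022 against a bound of 0.5819 (unrounded ratio ≈ 0.0038)

0.0022
0.5819


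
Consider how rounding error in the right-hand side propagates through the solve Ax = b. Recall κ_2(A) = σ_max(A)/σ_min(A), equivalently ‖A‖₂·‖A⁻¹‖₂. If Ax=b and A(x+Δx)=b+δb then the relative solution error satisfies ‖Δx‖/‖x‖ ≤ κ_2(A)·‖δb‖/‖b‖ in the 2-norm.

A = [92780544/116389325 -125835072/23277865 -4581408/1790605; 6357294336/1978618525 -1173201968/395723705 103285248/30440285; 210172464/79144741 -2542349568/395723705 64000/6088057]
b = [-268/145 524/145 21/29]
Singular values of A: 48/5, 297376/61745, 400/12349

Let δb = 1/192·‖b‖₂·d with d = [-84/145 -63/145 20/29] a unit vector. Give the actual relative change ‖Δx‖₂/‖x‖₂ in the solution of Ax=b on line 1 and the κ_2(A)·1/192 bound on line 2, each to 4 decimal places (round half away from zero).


0.7920
1.5436

largest singular value 48/5, smallest 400/12349
κ_2(A) = (48/5) / (400/12349) = 296.3760
worst-case relative error ≤ 296.3760 × 1/192 = 1.5436
solve Ax = b  →  x = [0.4008 0.0542 0.7328]
‖b‖₂ = 4.1231 and ‖x‖₂ = 0.8370
with δb = [-0.0124 -0.0093 0.0148], A·Δx = δb → ‖Δx‖ = 0.6630
relative error = 0.7920
realised/bound (from unrounded values) ≈ 0.5131


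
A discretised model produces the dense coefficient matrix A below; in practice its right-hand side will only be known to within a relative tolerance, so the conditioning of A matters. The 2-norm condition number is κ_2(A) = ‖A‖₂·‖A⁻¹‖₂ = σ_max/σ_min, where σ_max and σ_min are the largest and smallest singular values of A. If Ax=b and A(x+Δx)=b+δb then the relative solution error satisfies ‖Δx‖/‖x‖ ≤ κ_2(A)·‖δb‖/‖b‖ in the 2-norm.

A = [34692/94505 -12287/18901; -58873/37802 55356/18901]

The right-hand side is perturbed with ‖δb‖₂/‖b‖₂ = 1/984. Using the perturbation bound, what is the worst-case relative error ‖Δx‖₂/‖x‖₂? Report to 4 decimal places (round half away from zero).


form AᵀA = [54411001/21252100 -5100354/1062605; -5100354/1062605 1912705/212521] with trace 245681501/21252100 and determinant 83521/21252100
solving λ² − 245681501/21252100·λ + 83521/21252100 = 0 gives λ = 289/25, 289/850084
σ_max=√(289/25)=(17/5), σ_min=√(289/850084)=(17/922) → κ = 184.4000
κ_2(A)·‖δb‖/‖b‖ = 0.1874

0.1874


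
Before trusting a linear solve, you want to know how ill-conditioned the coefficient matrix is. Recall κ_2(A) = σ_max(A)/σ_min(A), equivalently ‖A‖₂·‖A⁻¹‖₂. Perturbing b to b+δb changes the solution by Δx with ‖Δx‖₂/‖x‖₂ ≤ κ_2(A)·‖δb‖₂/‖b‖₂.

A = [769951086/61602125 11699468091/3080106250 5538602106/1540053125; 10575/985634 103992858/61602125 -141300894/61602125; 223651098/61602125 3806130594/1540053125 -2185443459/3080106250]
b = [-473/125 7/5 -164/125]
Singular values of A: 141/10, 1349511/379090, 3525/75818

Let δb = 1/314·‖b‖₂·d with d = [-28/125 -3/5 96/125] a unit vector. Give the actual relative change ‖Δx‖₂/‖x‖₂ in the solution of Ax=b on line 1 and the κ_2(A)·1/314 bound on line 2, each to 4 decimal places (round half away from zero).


largest singular value 141/10, smallest 3525/75818
κ_2(A) = (141/10) / (3525/75818) = 303.2720
bound on ‖Δx‖/‖x‖: κ·ε = 303.2720·1/314 = 0.9658
solve Ax = b  →  x = [8.0107 -15.8021 -12.2027]
‖b‖₂ = 4.2426 and ‖x‖₂ = 21.5124
Δx = A⁻¹·δb where δb = 1/314·4.2426·d; ‖Δx‖ = 0.2906
relative error = 0.0135
tightness: 0.0135 against a bound of 0.9658 (unrounded ratio ≈ 0.0140)

0.0135
0.9658


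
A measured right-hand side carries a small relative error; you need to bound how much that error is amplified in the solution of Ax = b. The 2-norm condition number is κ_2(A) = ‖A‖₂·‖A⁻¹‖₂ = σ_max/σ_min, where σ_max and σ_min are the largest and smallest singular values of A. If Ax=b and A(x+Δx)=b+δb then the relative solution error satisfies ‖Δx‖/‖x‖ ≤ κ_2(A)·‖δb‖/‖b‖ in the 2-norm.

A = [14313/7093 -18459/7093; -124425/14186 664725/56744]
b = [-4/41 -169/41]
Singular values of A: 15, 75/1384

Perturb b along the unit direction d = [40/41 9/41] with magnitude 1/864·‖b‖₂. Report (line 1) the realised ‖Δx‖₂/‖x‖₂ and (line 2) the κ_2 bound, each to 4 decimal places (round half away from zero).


from the listed singular values, σ₁ = 15, σ_n = 75/1384
condition number: 15 ÷ (75/1384) = 276.8000
perturbation bound = 276.8000·1/864 = 0.3204
solve Ax = b  →  x = [-14.6027 -11.2853]
‖b‖ = 4.1231, ‖x‖ = 18.4553
re-solving with b+δb shifts x by Δx of norm 0.0881
relative error = 0.0048
tightness: 0.0048 against a bound of 0.3204 (unrounded ratio ≈ 0.0149)

0.0048
0.3204


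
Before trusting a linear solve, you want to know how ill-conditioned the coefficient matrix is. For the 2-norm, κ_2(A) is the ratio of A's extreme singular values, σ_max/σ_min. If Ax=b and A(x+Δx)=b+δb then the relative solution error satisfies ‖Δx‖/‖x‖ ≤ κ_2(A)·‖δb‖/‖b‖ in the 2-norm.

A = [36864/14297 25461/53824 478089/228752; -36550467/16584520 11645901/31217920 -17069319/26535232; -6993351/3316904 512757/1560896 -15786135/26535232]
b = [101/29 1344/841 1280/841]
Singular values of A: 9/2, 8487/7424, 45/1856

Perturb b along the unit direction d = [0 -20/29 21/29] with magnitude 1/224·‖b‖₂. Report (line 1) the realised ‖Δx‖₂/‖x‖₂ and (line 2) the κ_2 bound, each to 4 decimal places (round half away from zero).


0.2165
0.8286

from the listed singular values, σ₁ = 9/2, σ_n = 45/1856
κ = σ_max/σ_min = (9/2)/(45/1856) = 185.6000
perturbation bound = 185.6000·1/224 = 0.8286
solve Ax = b  →  x = [-1.1212 2.0994 2.5745]
2-norm of b is 4.1231; of x, 3.5060
re-solving with b+δb shifts x by Δx of norm 0.7592
dividing the unrounded norms, ‖Δx‖/‖x‖ = 0.2165
tightness: 0.2165 against a bound of 0.8286 (unrounded ratio ≈ 0.2613)


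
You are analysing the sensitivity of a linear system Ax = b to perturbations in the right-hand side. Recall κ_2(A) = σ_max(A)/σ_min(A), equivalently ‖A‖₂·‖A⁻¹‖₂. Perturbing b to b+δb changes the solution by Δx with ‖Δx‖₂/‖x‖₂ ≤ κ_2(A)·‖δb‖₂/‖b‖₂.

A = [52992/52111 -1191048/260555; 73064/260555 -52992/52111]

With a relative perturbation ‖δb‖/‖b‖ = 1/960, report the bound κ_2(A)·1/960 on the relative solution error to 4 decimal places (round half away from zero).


0.0969

M = AᵀA = [44938816/40386025 -39849984/8077205; -39849984/8077205 885662784/40386025]. tr(M)=22144/961, det(M)=36864/600625
eigenvalues of AᵀA: λ = (tr ± √(tr²−4·det))/2 = 576/25, 64/24025
κ = σ_max/σ_min = (24/5)/(8/155) = 93.0000
worst-case relative error ≤ 93.0000 × 1/960 = 0.0969


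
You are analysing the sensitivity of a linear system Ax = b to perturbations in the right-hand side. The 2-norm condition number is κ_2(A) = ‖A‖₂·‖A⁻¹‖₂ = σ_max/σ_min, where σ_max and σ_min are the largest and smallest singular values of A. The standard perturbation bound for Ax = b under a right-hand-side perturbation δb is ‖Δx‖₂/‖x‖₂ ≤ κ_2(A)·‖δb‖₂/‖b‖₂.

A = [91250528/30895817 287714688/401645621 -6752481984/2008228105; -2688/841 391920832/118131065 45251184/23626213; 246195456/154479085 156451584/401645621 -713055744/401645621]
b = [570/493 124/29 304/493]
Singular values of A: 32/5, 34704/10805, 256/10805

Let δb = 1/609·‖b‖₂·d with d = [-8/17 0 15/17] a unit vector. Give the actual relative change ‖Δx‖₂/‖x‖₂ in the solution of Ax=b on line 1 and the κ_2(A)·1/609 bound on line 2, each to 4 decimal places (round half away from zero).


σ_max = 32/5, σ_min = 256/10805
κ = σ_max/σ_min = (32/5)/(256/10805) = 270.1250
perturbation bound = 270.1250·1/609 = 0.4436
solve Ax = b  →  x = [-0.2263 1.2325 -0.2801]
‖b‖₂ = 4.4721 and ‖x‖₂ = 1.2840
re-solving with b+δb shifts x by Δx of norm 0.3099
dividing the unrounded norms, ‖Δx‖/‖x‖ = 0.2414
so the bound overstates the realised error by a factor of ≈ 1.8375 (computed from the unrounded values)

0.2414
0.4436


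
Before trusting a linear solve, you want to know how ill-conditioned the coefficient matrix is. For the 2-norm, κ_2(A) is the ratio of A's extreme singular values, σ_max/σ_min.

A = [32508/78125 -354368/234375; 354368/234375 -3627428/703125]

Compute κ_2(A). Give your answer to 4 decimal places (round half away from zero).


225.0000

form AᵀA = [216140176/87890625 -2222596096/263671875; -2222596096/263671875 22861478416/791015625] with trace 39690784/1265625 and determinant 614656/31640625
solving λ² − 39690784/1265625·λ + 614656/31640625 = 0 gives λ = 784/25, 784/1265625
σ_max=√(784/25)=(28/5), σ_min=√(784/1265625)=(28/1125) → κ = 225.0000


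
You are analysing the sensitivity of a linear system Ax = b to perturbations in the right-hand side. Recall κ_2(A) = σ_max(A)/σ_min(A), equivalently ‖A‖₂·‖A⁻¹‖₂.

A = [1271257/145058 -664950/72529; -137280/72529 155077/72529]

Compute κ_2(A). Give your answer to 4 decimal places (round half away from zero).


AᵀA = [1006232929/12517444 -264098835/3129361; -264098835/3129361 277339309/3129361]; tr = 2515565/14884, det = 28561/14884
λ_max, λ_min = (2515565/14884 ± √6326366861529/221533456)/2 = 169, 169/14884
κ = σ_max/σ_min = 13/(13/122) = 122.0000

122.0000


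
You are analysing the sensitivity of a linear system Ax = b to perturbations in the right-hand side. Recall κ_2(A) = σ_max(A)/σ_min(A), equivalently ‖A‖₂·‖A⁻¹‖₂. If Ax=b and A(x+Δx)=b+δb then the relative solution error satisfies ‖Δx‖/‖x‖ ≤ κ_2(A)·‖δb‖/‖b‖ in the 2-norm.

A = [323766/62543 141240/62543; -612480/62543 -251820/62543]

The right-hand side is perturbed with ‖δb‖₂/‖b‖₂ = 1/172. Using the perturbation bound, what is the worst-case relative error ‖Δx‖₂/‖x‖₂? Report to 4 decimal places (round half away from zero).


M = AᵀA = [1660748004/13535041 691914960/13535041; 691914960/13535041 288450000/13535041]. tr(M)=11533716/80089, det(M)=129600/80089
solving λ² − 11533716/80089·λ + 129600/80089 = 0 gives λ = 144, 900/80089
κ = σ_max/σ_min = 12/(30/283) = 113.2000
bound on ‖Δx‖/‖x‖: κ·ε = 113.2000·1/172 = 0.6581

0.6581


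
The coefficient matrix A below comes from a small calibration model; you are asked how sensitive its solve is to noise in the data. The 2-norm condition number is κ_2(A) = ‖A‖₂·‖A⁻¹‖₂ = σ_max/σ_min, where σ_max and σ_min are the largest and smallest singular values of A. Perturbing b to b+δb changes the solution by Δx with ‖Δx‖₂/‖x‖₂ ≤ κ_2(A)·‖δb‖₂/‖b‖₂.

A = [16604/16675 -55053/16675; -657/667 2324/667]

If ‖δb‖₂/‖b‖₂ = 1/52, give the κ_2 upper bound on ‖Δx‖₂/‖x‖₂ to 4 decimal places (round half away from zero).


AᵀA = [648601/330625 -2221632/330625; -2221632/330625 7617649/330625]; tr = 13226/529, det = 25/529
solving λ² − 13226/529·λ + 25/529 = 0 gives λ = 25, 1/529
κ = σ_max/σ_min = 5/(1/23) = 115.0000
bound on ‖Δx‖/‖x‖: κ·ε = 115.0000·1/52 = 2.2115

2.2115


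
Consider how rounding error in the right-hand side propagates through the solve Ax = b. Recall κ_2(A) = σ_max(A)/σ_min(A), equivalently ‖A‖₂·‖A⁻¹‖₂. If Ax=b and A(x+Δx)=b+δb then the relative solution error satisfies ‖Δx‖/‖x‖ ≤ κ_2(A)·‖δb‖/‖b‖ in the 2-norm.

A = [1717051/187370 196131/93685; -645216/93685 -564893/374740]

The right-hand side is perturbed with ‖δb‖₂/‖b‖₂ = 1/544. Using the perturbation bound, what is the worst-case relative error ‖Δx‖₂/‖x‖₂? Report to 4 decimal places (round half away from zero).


M = AᵀA = [184539155329/1404300676 20760237225/702150338; 20760237225/702150338 37383280321/5617202704]. tr(M)=461356277/3341584, det(M)=4879681/13366336
λ_max, λ_min = (461356277/3341584 ± √212833308463346025/11166183629056)/2 = 2209/16, 2209/835396
so κ_2 = √((2209/16) / (2209/835396)) = 228.5000
κ_2(A)·‖δb‖/‖b‖ = 0.4200

0.4200


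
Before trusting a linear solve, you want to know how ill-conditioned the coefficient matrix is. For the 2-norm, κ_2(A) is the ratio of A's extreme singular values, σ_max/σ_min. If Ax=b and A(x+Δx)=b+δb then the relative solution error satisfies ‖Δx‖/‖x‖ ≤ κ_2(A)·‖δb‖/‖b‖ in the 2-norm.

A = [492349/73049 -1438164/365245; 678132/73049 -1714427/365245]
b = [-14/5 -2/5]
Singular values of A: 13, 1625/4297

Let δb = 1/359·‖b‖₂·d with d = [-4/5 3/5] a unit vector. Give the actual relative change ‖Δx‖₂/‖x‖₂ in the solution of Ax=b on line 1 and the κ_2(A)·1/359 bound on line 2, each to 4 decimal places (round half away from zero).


0.0039
0.0958

from the listed singular values, σ₁ = 13, σ_n = 1625/4297
κ_2(A) = 13 / (1625/4297) = 34.3760
κ_2(A)·‖δb‖/‖b‖ = 0.0958
solve Ax = b  →  x = [2.3530 4.7388]
2-norm of b is 2.8284; of x, 5.2909
Δx = A⁻¹·δb where δb = 1/359·2.8284·d; ‖Δx‖ = 0.0208
relative error = 0.0039
realised/bound (from unrounded values) ≈ 0.0411


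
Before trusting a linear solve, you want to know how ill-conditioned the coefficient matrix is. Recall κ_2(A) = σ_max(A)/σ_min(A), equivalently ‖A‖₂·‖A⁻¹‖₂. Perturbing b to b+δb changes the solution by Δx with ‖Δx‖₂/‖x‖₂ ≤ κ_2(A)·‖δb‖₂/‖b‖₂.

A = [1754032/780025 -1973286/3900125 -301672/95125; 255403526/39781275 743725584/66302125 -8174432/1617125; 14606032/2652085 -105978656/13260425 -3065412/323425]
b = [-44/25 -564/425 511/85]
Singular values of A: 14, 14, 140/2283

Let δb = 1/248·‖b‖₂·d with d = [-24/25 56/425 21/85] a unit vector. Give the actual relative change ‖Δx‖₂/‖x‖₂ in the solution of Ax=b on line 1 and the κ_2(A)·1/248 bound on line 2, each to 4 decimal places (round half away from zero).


0.0086
0.9206

σ_max = 14, σ_min = 140/2283
condition number: 14 ÷ (140/2283) = 228.3000
κ_2(A)·‖δb‖/‖b‖ = 0.9206
solve Ax = b  →  x = [38.2871 -8.9075 29.1243]
‖b‖₂ = 6.4031 and ‖x‖₂ = 48.9231
re-solving with b+δb shifts x by Δx of norm 0.4210
dividing the unrounded norms, ‖Δx‖/‖x‖ = 0.0086
so the bound overstates the realised error by a factor of ≈ 106.9671 (computed from the unrounded values)


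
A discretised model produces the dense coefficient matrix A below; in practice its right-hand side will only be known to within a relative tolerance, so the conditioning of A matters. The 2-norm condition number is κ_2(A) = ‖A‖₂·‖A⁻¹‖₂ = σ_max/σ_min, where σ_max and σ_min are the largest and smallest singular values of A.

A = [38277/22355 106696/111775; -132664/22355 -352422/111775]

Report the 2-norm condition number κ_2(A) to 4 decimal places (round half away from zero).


AᵀA = [762594625/19989841 406701720/19989841; 406701720/19989841 216936484/19989841]; tr = 3389381/69169, det = 4900/69169
λ_max, λ_min = (3389381/69169 ± √11486547850761/4784350561)/2 = 49, 100/69169
κ = σ_max/σ_min = 7/(10/263) = 184.1000

184.1000


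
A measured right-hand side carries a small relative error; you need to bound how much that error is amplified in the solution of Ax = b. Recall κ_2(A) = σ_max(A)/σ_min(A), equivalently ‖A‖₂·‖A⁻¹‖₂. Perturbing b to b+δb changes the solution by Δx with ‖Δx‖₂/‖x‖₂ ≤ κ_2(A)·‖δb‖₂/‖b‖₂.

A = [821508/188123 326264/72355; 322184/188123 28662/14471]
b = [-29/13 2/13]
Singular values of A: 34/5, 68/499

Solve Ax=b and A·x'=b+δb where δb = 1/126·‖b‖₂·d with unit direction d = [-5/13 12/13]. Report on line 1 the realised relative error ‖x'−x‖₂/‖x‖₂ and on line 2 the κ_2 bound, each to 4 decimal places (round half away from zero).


0.0177
0.3960

from the listed singular values, σ₁ = 34/5, σ_n = 68/499
κ = σ_max/σ_min = (34/5)/(68/499) = 49.9000
κ_2(A)·‖δb‖/‖b‖ = 0.3960
solve Ax = b  →  x = [-5.5167 4.8479]
‖b‖₂ = 2.2361 and ‖x‖₂ = 7.3441
with δb = [-0.0068 0.0164], A·Δx = δb → ‖Δx‖ = 0.1302
relative error = 0.0177
realised/bound (from unrounded values) ≈ 0.0448


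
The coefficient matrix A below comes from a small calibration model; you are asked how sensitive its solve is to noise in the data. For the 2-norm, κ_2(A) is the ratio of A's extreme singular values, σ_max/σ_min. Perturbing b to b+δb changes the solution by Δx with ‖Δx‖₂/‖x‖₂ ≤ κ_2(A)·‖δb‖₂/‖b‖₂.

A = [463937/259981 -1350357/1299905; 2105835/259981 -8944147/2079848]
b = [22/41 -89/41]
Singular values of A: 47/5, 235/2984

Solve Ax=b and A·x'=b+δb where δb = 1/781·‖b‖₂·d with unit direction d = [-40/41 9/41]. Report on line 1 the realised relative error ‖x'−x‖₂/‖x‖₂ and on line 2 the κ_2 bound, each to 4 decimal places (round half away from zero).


from the listed singular values, σ₁ = 47/5, σ_n = 235/2984
κ_2(A) = (47/5) / (235/2984) = 119.3600
worst-case relative error ≤ 119.3600 × 1/781 = 0.1528
solve Ax = b  →  x = [-6.1632 -11.1039]
2-norm of b is 2.2361; of x, 12.6997
re-solving with b+δb shifts x by Δx of norm 0.0364
realised ‖Δx‖/‖x‖ = 0.0029
realised/bound (from unrounded values) ≈ 0.0187

0.0029
0.1528


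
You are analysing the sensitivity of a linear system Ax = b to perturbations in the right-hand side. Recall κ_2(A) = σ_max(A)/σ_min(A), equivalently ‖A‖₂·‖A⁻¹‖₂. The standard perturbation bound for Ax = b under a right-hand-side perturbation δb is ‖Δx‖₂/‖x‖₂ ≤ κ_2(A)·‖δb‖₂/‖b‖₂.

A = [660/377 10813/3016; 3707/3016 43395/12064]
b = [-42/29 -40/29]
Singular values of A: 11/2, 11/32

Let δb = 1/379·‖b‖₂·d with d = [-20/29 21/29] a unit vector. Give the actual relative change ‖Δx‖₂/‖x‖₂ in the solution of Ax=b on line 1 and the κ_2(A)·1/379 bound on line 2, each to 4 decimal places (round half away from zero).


largest singular value 11/2, smallest 11/32
κ_2(A) = (11/2) / (11/32) = 16.0000
worst-case relative error ≤ 16.0000 × 1/379 = 0.0422
solve Ax = b  →  x = [-0.1399 -0.3357]
2-norm of b is 2.0000; of x, 0.3636
δb = ε·‖b‖·d = [-0.0036 0.0038]; solving A·Δx = δb gives ‖Δx‖ = 0.0154
relative error = 0.0422
tightness: 0.0422 against a bound of 0.0422; the bound is attained (ratio 1)

0.0422
0.0422


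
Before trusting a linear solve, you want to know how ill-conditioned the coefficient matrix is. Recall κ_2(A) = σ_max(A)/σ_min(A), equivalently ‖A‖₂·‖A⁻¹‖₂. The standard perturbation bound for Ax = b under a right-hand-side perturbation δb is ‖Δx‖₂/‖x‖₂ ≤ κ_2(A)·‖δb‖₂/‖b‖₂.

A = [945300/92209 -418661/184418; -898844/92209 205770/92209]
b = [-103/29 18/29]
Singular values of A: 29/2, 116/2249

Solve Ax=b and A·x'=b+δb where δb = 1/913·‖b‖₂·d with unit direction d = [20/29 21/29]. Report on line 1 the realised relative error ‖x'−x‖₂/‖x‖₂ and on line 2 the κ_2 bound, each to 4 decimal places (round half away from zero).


0.0020
0.3079

from the listed singular values, σ₁ = 29/2, σ_n = 116/2249
κ_2(A) = (29/2) / (116/2249) = 281.1250
worst-case relative error ≤ 281.1250 × 1/913 = 0.3079
solve Ax = b  →  x = [-8.7136 -37.7847]
2-norm of b is 3.6056; of x, 38.7764
with δb = [0.0027 0.0029], A·Δx = δb → ‖Δx‖ = 0.0766
realised ‖Δx‖/‖x‖ = 0.0020
realised/bound (from unrounded values) ≈ 0.0064


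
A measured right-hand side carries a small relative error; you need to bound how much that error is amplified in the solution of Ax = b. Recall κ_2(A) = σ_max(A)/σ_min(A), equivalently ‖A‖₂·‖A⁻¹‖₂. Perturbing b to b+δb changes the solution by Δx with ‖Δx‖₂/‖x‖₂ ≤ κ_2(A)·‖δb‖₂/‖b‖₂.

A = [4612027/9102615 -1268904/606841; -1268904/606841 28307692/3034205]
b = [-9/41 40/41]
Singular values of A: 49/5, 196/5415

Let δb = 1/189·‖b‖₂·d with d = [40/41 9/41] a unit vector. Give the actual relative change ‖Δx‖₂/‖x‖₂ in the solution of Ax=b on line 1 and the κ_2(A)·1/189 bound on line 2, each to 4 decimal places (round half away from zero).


from the listed singular values, σ₁ = 49/5, σ_n = 196/5415
condition number: (49/5) ÷ (196/5415) = 270.7500
κ_2(A)·‖δb‖/‖b‖ = 1.4325
solve Ax = b  →  x = [-0.0224 0.0996]
‖b‖ = 1.0000, ‖x‖ = 0.1020
re-solving with b+δb shifts x by Δx of norm 0.1462
dividing the unrounded norms, ‖Δx‖/‖x‖ = 1.4325
so the bound is sharp here: realised error equals the bound

1.4325
1.4325


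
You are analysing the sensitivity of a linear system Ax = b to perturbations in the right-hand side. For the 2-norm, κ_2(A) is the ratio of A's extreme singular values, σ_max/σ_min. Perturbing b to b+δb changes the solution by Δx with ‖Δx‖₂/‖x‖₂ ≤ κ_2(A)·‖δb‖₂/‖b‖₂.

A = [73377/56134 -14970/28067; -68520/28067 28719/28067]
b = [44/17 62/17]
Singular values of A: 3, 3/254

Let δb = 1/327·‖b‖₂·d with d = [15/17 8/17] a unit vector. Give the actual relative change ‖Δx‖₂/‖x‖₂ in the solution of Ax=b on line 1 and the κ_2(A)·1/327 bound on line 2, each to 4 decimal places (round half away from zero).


σ_max = 3, σ_min = 3/254
κ_2(A) = 3 / (3/254) = 254.0000
perturbation bound = 254.0000·1/327 = 0.7768
solve Ax = b  →  x = [129.6410 312.8718]
2-norm of b is 4.4721; of x, 338.6673
with δb = [0.0121 0.0064], A·Δx = δb → ‖Δx‖ = 1.1579
relative error = 0.0034
tightness: 0.0034 against a bound of 0.7768 (unrounded ratio ≈ 0.0044)

0.0034
0.7768


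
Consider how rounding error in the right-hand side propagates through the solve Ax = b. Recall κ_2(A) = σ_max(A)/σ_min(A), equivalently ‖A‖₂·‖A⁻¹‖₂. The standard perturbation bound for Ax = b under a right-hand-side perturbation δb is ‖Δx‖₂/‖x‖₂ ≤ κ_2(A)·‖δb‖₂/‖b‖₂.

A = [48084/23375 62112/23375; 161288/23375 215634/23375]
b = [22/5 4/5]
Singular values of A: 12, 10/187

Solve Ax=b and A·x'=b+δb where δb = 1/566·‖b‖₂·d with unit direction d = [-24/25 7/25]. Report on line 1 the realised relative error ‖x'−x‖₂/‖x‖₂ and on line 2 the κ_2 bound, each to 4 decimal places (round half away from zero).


0.0020
0.3965

largest singular value 12, smallest 10/187
condition number: 12 ÷ (10/187) = 224.4000
perturbation bound = 224.4000·1/566 = 0.3965
solve Ax = b  →  x = [59.9400 -44.7467]
‖b‖₂ = 4.4721 and ‖x‖₂ = 74.8002
δb = ε·‖b‖·d = [-0.0076 0.0022]; solving A·Δx = δb gives ‖Δx‖ = 0.1478
dividing the unrounded norms, ‖Δx‖/‖x‖ = 0.0020
so the bound overstates the realised error by a factor of ≈ 200.7100 (computed from the unrounded values)


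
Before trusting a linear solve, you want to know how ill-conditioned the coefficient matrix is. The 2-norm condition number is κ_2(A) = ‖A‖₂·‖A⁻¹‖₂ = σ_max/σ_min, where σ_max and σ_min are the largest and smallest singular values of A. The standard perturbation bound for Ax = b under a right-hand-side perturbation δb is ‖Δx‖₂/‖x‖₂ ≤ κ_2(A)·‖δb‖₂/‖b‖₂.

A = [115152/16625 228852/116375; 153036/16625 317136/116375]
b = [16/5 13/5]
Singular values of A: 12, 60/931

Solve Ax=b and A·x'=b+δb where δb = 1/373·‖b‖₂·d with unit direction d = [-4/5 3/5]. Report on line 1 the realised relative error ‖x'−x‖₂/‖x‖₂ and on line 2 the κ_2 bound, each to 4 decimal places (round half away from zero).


σ_max = 12, σ_min = 60/931
κ = σ_max/σ_min = 12/(60/931) = 186.2000
bound on ‖Δx‖/‖x‖: κ·ε = 186.2000·1/373 = 0.4992
solve Ax = b  →  x = [4.6647 -14.8027]
‖b‖ = 4.1231, ‖x‖ = 15.5202
Δx = A⁻¹·δb where δb = 1/373·4.1231·d; ‖Δx‖ = 0.1715
dividing the unrounded norms, ‖Δx‖/‖x‖ = 0.0111
tightness: 0.0111 against a bound of 0.4992 (unrounded ratio ≈ 0.0221)

0.0111
0.4992
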